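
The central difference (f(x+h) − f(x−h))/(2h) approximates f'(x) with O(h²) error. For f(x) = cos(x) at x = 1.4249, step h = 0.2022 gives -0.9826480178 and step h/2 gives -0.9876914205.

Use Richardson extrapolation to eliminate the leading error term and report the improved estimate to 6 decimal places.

Method order is 2; weight 2^2 = 4.
4 × (-0.9876914205) = -3.9507656820; (-3.9507656820) − (-0.9826480178) = -2.9681176642
(4 × (-0.9876914205) − (-0.9826480178))/(4 − 1) = -0.9893725547
Correction |R − A(h/2)| = 1.681e-03; gap |A(h/2) − A(h)| = 5.043e-03.

-0.989373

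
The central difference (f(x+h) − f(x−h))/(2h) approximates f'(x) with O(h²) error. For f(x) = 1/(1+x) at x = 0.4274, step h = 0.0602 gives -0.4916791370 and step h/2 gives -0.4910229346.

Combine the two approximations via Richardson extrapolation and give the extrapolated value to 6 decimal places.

-0.490804

r = 2: numerator weight 4, denominator 3.
Weighted: (-1.9640917384) − (-0.4916791370) = -1.4724126014
Denominator 4 − 1 = 3.
So the Richardson estimate is -0.4908042005.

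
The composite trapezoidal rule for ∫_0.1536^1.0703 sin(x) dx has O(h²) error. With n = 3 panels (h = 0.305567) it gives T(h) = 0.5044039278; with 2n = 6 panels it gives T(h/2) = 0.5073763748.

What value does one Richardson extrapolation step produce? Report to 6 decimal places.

0.508367

Error is O(h^2); halving h shrinks it by 2^2 = 4.
Weighted: 2.0295054992 − 0.5044039278 = 1.5251015714
Denominator 4 − 1 = 3.
R = 1.5251015714/3 = 0.5083671905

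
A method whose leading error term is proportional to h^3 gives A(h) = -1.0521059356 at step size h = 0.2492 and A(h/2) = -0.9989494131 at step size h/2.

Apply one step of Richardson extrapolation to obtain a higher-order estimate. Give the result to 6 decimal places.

-0.991356

r = 3, so 2^r = 8.
Difference of the inputs: -0.9989494131 − (-1.0521059356) = 0.0531565225
Correction (A(h/2) − A(h))/(8 − 1) = 0.0531565225/7 = 0.0075937889
R = -0.9989494131 + 0.0075937889 = -0.9913556242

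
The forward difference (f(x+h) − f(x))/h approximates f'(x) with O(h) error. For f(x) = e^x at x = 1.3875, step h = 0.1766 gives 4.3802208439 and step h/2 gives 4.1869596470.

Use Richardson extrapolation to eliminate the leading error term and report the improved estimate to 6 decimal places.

3.993698

The method has order 1: 2^1 = 2.
Top: 2(4.1869596470) − (4.3802208439) = 3.9936984501
Denominator 2 − 1 = 1.
Result: 3.9936984501
Gap between inputs: 1.933e-01; correction applied: −0.1932611969.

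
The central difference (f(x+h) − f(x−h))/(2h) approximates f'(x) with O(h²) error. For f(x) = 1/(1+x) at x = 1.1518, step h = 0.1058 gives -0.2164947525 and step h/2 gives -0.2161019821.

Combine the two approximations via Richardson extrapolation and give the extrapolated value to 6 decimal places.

-0.215971

r = 2, so 2^r = 4.
Top: 4(-0.2161019821) − (-0.2164947525) = -0.6479131759
Extrapolated: (-0.6479131759) / 3 = -0.2159710586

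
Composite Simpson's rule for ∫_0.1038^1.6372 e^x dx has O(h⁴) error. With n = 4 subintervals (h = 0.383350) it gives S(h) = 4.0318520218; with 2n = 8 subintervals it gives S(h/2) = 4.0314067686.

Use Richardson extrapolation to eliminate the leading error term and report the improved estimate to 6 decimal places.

r = 4: numerator weight 16, denominator 15.
Difference of the inputs: 4.0314067686 − 4.0318520218 = -0.0004452532
Divide by 2^4 − 1 = 15: (-0.0004452532)/15 = -0.0000296835
R = 4.0314067686 − 0.0000296835 = 4.0313770851

4.031377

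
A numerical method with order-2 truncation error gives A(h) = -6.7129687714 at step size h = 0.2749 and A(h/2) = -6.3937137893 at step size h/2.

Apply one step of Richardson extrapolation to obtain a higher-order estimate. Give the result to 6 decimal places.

The method has order 2: 2^2 = 4.
4·(-6.3937137893) − (-6.7129687714) = -18.8618863858
Extrapolated: (-18.8618863858) / 3 = -6.2872954619
Correction |R − A(h/2)| = 1.064e-01; gap |A(h/2) − A(h)| = 3.193e-01.

-6.287295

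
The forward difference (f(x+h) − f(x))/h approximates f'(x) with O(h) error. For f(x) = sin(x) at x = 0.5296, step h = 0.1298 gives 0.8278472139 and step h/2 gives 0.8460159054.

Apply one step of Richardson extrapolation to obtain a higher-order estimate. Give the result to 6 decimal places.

Error is O(h^1); halving h shrinks it by 2^1 = 2.
2×0.8460159054 − 0.8278472139 = 0.8641845969
Denominator 2 − 1 = 1.
(2×0.8460159054 − 0.8278472139)/(2 − 1) = 0.8641845969
Correction |R − A(h/2)| = 1.817e-02; gap |A(h/2) − A(h)| = 1.817e-02.

0.864185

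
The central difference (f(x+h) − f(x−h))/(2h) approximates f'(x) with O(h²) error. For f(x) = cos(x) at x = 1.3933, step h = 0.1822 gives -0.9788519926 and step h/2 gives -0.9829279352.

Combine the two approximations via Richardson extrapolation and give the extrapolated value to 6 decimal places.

-0.984287

r = 2: numerator weight 4, denominator 3.
A(h/2) − A(h) = -0.9829279352 − (-0.9788519926) = -0.0040759426
Divide by 2^2 − 1 = 3: (-0.0040759426)/3 = -0.0013586475
R = A(h/2) + (A(h/2) − A(h))/3 = -0.9829279352 − 0.0013586475 = -0.9842865827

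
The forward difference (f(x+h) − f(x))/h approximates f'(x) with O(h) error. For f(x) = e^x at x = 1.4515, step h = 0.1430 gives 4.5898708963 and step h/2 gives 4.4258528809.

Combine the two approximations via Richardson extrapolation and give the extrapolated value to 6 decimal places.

4.261835

Order 1 gives 2^r = 2 and 2^r − 1 = 1.
2*4.4258528809 − 4.5898708963 = 4.2618348655
Denominator 2 − 1 = 1.
4.2618348655 ÷ 1 = 4.2618348655
Correction |R − A(h/2)| = 1.640e-01; gap |A(h/2) − A(h)| = 1.640e-01.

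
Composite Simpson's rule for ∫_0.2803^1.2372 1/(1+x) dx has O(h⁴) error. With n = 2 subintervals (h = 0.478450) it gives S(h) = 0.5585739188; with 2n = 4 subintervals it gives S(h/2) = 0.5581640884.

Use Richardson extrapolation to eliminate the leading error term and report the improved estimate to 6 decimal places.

Error is O(h^4); halving h shrinks it by 2^4 = 16.
16 × 0.5581640884 = 8.9306254144; subtract 0.5585739188 → 8.3720514956
Extrapolated: 8.3720514956 / 15 = 0.5581367664

0.558137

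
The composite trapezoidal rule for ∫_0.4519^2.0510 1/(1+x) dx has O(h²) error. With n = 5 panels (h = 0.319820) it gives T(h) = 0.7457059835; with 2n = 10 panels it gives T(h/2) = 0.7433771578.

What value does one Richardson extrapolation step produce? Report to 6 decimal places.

Order 2 gives 2^r = 4 and 2^r − 1 = 3.
Weighted: 2.9735086312 − 0.7457059835 = 2.2278026477
Divide by 2^2 − 1 = 3.
Extrapolated: 2.2278026477 / 3 = 0.7426008826

0.742601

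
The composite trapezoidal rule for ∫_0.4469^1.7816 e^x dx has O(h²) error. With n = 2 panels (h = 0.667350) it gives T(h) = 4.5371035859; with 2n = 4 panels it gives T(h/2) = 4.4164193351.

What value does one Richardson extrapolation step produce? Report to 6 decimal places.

The method has order 2: 2^2 = 4.
4·4.4164193351 = 17.6656773404; 17.6656773404 − 4.5371035859 = 13.1285737545
Divide by 2^2 − 1 = 3.
Extrapolated: 13.1285737545 / 3 = 4.3761912515
Gap between inputs: 1.207e-01; correction applied: −0.0402280836.

4.376191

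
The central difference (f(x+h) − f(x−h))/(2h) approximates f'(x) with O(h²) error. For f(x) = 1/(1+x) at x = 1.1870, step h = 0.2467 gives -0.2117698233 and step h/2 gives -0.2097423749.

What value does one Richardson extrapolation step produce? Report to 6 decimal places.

-0.209067

Order 2 gives 2^r = 4 and 2^r − 1 = 3.
4*(-0.2097423749) − (-0.2117698233) = -0.6271996763
Extrapolated: (-0.6271996763) / 3 = -0.2090665588
Gap between inputs: 2.027e-03; correction applied: +0.0006758161.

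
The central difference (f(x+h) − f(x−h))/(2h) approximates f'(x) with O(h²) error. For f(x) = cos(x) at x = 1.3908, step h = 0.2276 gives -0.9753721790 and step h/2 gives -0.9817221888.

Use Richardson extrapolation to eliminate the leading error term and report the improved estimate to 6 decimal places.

-0.983839

With r = 2 the leading error scales as h^2, so the weight is 2^2 = 4.
Weighted: (-3.9268887552) − (-0.9753721790) = -2.9515165762
Denominator 4 − 1 = 3.
(-2.9515165762) ÷ 3 = -0.9838388587
Shift from A(h/2): −0.0021166699.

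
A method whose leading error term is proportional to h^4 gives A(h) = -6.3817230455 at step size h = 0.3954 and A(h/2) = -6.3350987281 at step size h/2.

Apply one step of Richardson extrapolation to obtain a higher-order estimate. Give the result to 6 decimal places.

-6.331990

r = 4, so 2^r = 16.
A(h/2) − A(h) = -6.3350987281 − (-6.3817230455) = 0.0466243174
Divide by 2^4 − 1 = 15: 0.0466243174/15 = 0.0031082878
R = -6.3350987281 + 0.0031082878 = -6.3319904403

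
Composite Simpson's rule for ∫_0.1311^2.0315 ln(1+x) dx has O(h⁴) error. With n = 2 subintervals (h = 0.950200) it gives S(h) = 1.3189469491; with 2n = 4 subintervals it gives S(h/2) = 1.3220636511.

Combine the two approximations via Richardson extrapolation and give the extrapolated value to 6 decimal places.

1.322271

With r = 4 the leading error scales as h^4, so the weight is 2^4 = 16.
Top: 16(1.3220636511) − (1.3189469491) = 19.8340714685
Extrapolated: 19.8340714685 / 15 = 1.3222714312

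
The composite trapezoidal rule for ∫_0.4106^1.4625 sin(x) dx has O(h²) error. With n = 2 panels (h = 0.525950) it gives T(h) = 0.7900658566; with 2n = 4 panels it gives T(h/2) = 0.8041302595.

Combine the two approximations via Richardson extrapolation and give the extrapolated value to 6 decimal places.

r = 2: numerator weight 4, denominator 3.
4*0.8041302595 = 3.2165210380; subtract 0.7900658566 → 2.4264551814
Denominator 4 − 1 = 3.
So the Richardson estimate is 0.8088183938.
Shift from A(h/2): +0.0046881343.

0.808818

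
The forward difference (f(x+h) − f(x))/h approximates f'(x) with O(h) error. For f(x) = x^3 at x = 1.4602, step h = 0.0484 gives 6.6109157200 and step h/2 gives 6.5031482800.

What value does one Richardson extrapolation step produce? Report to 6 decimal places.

6.395381

r = 1: numerator weight 2, denominator 1.
A(h/2) − A(h) = 6.5031482800 − 6.6109157200 = -0.1077674400
Correction (A(h/2) − A(h))/(2 − 1) = (-0.1077674400)/1 = -0.1077674400
R = 6.5031482800 − 0.1077674400 = 6.3953808400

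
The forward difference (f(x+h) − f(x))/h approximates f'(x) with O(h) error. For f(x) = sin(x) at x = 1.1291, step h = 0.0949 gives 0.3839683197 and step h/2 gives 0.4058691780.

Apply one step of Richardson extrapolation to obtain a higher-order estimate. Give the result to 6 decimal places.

0.427770

With r = 1 the leading error scales as h^1, so the weight is 2^1 = 2.
2×0.4058691780 = 0.8117383560; subtract 0.3839683197 → 0.4277700363
Extrapolated: 0.4277700363 / 1 = 0.4277700363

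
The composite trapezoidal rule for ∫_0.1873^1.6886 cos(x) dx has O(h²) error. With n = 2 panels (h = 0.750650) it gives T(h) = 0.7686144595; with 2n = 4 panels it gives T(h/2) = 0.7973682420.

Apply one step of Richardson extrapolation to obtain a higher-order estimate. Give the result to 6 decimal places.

Method order is 2; weight 2^2 = 4.
4·0.7973682420 − 0.7686144595 = 2.4208585085
Divide by 2^2 − 1 = 3.
2.4208585085 ÷ 3 = 0.8069528362

0.806953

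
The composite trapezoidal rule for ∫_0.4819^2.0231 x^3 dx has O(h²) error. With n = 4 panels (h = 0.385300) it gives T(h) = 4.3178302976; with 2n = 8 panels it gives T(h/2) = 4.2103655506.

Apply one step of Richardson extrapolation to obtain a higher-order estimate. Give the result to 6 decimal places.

r = 2: numerator weight 4, denominator 3.
Weighted: 16.8414622024 − 4.3178302976 = 12.5236319048
Extrapolated: 12.5236319048 / 3 = 4.1745439683
Shift from A(h/2): −0.0358215823.

4.174544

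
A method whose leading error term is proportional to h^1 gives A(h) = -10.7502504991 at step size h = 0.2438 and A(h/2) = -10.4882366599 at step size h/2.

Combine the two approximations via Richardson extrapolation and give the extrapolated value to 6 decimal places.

-10.226223

r = 1: numerator weight 2, denominator 1.
2×(-10.4882366599) − (-10.7502504991) = -10.2262228207
Divide by 2^1 − 1 = 1.
(2×(-10.4882366599) − (-10.7502504991))/(2 − 1) = -10.2262228207
Gap between inputs: 2.620e-01; correction applied: +0.2620138392.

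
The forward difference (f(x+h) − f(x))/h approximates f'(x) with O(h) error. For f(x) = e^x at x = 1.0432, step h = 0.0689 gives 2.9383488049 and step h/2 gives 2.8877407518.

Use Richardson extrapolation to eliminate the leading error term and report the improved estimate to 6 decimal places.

Order 1 gives 2^r = 2 and 2^r − 1 = 1.
Difference of the inputs: 2.8877407518 − 2.9383488049 = -0.0506080531
Correction (A(h/2) − A(h))/(2 − 1) = (-0.0506080531)/1 = -0.0506080531
R = A(h/2) + (A(h/2) − A(h))/1 = 2.8877407518 − 0.0506080531 = 2.8371326987

2.837133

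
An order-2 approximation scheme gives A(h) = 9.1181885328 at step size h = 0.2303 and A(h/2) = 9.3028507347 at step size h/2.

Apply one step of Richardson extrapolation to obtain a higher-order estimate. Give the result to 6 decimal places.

9.364405

Order 2 gives 2^r = 4 and 2^r − 1 = 3.
Numerator 4*A(h/2) − A(h) = 4*9.3028507347 − 9.1181885328 = 28.0932144060
28.0932144060 ÷ 3 = 9.3644048020
Correction |R − A(h/2)| = 6.155e-02; gap |A(h/2) − A(h)| = 1.847e-01.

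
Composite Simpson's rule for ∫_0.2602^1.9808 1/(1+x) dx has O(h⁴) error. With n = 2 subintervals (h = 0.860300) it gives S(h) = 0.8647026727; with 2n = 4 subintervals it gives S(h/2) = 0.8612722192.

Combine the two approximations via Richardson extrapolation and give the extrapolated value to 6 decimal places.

0.861044

r = 4: numerator weight 16, denominator 15.
2^4 × A(h/2) = 13.7803555072; minus A(h) gives 12.9156528345.
Denominator 16 − 1 = 15.
12.9156528345 ÷ 15 = 0.8610435223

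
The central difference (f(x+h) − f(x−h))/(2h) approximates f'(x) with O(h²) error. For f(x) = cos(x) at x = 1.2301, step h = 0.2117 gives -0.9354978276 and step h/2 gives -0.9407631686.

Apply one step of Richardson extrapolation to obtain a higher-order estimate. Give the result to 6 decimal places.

-0.942518

r = 2, so 2^r = 4.
4×(-0.9407631686) − (-0.9354978276) = -2.8275548468
R = (-2.8275548468)/3 = -0.9425182823
Shift from A(h/2): −0.0017551137.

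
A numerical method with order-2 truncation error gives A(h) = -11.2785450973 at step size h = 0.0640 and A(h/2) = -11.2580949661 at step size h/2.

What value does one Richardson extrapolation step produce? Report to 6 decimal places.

-11.251278

r = 2, so 2^r = 4.
2^2 × A(h/2) = -45.0323798644; minus A(h) gives -33.7538347671.
(4 × (-11.2580949661) − (-11.2785450973))/(4 − 1) = -11.2512782557
Shift from A(h/2): +0.0068167104.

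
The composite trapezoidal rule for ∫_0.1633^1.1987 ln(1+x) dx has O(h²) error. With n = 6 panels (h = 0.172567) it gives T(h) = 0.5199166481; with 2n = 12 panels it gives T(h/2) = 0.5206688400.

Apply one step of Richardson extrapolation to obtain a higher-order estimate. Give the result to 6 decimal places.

The method has order 2: 2^2 = 4.
Numerator 4*A(h/2) − A(h) = 4*0.5206688400 − 0.5199166481 = 1.5627587119
1.5627587119 ÷ 3 = 0.5209195706
Gap between inputs: 7.522e-04; correction applied: +0.0002507306.

0.520920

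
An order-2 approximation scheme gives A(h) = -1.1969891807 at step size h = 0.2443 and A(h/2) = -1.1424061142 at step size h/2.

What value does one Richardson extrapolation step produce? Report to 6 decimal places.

-1.124212

With r = 2 the leading error scales as h^2, so the weight is 2^2 = 4.
Top: 4(-1.1424061142) − (-1.1969891807) = -3.3726352761
Divide by 2^2 − 1 = 3.
(-3.3726352761) ÷ 3 = -1.1242117587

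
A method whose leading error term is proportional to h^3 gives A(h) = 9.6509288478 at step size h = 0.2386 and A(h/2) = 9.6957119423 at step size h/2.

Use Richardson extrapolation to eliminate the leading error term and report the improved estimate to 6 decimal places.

9.702110

Leading term ∝ h^3; use weight 8 = 2^3.
8 × 9.6957119423 = 77.5656955384; 77.5656955384 − 9.6509288478 = 67.9147666906
Divide by 2^3 − 1 = 7.
67.9147666906 ÷ 7 = 9.7021095272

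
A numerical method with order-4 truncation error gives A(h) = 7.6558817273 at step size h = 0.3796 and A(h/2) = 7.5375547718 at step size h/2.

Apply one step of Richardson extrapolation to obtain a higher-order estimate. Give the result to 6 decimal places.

7.529666

Order 4 gives 2^r = 16 and 2^r − 1 = 15.
Numerator 16×A(h/2) − A(h) = 16×7.5375547718 − 7.6558817273 = 112.9449946215
Denominator 16 − 1 = 15.
R = 112.9449946215/15 = 7.5296663081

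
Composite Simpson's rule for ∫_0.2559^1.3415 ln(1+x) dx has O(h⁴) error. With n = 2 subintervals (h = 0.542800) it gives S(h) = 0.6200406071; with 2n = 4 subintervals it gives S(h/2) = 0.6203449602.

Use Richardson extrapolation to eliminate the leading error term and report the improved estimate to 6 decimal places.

0.620365

With r = 4 the leading error scales as h^4, so the weight is 2^4 = 16.
Difference of the inputs: 0.6203449602 − 0.6200406071 = 0.0003043531
Divide by 2^4 − 1 = 15: 0.0003043531/15 = 0.0000202902
R = 0.6203449602 + 0.0000202902 = 0.6203652504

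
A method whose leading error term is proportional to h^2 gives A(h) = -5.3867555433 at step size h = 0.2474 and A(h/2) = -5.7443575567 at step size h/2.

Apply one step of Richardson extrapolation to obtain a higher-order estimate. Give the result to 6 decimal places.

Method order is 2; weight 2^2 = 4.
A(h/2) − A(h) = -5.7443575567 − (-5.3867555433) = -0.3576020134
Correction (A(h/2) − A(h))/(4 − 1) = (-0.3576020134)/3 = -0.1192006711
R = A(h/2) + (A(h/2) − A(h))/3 = -5.7443575567 − 0.1192006711 = -5.8635582278
Gap between inputs: 3.576e-01; correction applied: −0.1192006711.

-5.863558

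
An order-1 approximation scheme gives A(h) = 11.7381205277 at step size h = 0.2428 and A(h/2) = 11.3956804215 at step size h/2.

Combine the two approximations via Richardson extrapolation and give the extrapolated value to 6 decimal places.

11.053240

r = 1, so 2^r = 2.
Weighted: 22.7913608430 − 11.7381205277 = 11.0532403153
Extrapolated: 11.0532403153 / 1 = 11.0532403153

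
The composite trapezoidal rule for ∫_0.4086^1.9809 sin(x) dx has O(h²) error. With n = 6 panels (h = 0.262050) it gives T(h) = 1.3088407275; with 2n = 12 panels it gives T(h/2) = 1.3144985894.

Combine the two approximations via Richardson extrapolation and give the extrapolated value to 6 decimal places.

1.316385

r = 2, so 2^r = 4.
Weighted: 5.2579943576 − 1.3088407275 = 3.9491536301
Denominator 4 − 1 = 3.
So the Richardson estimate is 1.3163845434.
Gap between inputs: 5.658e-03; correction applied: +0.0018859540.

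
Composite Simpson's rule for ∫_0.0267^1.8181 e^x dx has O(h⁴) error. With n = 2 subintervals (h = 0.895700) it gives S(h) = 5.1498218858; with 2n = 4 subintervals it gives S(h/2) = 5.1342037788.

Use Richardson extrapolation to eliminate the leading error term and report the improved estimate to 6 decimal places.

5.133163

r = 4: numerator weight 16, denominator 15.
16×5.1342037788 − 5.1498218858 = 76.9974385750
Divide by 2^4 − 1 = 15.
R = 76.9974385750/15 = 5.1331625717
Correction |R − A(h/2)| = 1.041e-03; gap |A(h/2) − A(h)| = 1.562e-02.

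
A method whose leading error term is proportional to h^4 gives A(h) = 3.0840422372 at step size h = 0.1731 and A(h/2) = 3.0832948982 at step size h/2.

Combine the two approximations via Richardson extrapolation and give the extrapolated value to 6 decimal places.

The method has order 4: 2^4 = 16.
16·3.0832948982 − 3.0840422372 = 46.2486761340
46.2486761340 ÷ 15 = 3.0832450756
Shift from A(h/2): −0.0000498226.

3.083245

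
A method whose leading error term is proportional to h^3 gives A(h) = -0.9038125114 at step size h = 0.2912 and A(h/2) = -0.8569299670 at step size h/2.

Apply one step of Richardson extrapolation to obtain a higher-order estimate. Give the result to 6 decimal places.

The method has order 3: 2^3 = 8.
Numerator 8 × A(h/2) − A(h) = 8 × (-0.8569299670) − (-0.9038125114) = -5.9516272246
(-5.9516272246) ÷ 7 = -0.8502324607
Gap between inputs: 4.688e-02; correction applied: +0.0066975063.

-0.850232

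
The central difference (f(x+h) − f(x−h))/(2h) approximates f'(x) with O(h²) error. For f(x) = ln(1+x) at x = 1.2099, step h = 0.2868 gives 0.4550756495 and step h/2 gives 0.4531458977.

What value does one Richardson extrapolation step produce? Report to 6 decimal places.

0.452503

Method order is 2; weight 2^2 = 4.
4 × 0.4531458977 = 1.8125835908; 1.8125835908 − 0.4550756495 = 1.3575079413
(4 × 0.4531458977 − 0.4550756495)/(4 − 1) = 0.4525026471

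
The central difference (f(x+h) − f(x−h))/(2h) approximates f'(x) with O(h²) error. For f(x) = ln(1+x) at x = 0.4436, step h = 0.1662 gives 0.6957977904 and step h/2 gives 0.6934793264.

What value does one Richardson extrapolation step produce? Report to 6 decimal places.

0.692707

Method order is 2; weight 2^2 = 4.
4 × 0.6934793264 = 2.7739173056; 2.7739173056 − 0.6957977904 = 2.0781195152
Denominator 4 − 1 = 3.
Extrapolated: 2.0781195152 / 3 = 0.6927065051
Shift from A(h/2): −0.0007728213.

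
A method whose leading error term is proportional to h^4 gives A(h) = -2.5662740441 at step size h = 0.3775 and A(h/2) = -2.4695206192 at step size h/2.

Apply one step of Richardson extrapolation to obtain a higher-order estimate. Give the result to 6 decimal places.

Leading term ∝ h^4; use weight 16 = 2^4.
Numerator 16 × A(h/2) − A(h) = 16 × (-2.4695206192) − (-2.5662740441) = -36.9460558631
Denominator 16 − 1 = 15.
R = (-36.9460558631)/15 = -2.4630703909
Shift from A(h/2): +0.0064502283.

-2.463070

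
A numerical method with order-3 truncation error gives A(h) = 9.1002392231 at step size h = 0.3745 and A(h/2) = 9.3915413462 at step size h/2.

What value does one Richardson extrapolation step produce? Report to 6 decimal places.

9.433156

Order 3 gives 2^r = 8 and 2^r − 1 = 7.
8×9.3915413462 = 75.1323307696; subtract 9.1002392231 → 66.0320915465
Divide by 2^3 − 1 = 7.
(8×9.3915413462 − 9.1002392231)/(8 − 1) = 9.4331559352
Gap between inputs: 2.913e-01; correction applied: +0.0416145890.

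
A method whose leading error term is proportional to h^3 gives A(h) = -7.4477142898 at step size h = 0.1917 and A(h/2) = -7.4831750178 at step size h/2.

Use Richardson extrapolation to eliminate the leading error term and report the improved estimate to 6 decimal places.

r = 3, so 2^r = 8.
8×(-7.4831750178) = -59.8654001424; subtract (-7.4477142898) → -52.4176858526
Divide by 2^3 − 1 = 7.
(-52.4176858526) ÷ 7 = -7.4882408361
Shift from A(h/2): −0.0050658183.

-7.488241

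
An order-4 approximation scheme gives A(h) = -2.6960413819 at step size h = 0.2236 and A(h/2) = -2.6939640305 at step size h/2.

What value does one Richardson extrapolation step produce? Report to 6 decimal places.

r = 4: numerator weight 16, denominator 15.
Difference of the inputs: -2.6939640305 − (-2.6960413819) = 0.0020773514
Divide by 2^4 − 1 = 15: 0.0020773514/15 = 0.0001384901
R = -2.6939640305 + 0.0001384901 = -2.6938255404

-2.693826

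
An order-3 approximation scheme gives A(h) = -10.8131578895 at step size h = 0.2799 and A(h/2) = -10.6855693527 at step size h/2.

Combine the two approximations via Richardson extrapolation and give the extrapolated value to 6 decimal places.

Error is O(h^3); halving h shrinks it by 2^3 = 8.
Top: 8(-10.6855693527) − (-10.8131578895) = -74.6713969321
Extrapolated: (-74.6713969321) / 7 = -10.6673424189

-10.667342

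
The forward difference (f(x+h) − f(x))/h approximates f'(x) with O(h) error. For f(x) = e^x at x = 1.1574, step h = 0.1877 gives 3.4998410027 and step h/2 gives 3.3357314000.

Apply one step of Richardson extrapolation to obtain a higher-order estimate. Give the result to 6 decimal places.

3.171622

Order 1 gives 2^r = 2 and 2^r − 1 = 1.
Weighted: 6.6714628000 − 3.4998410027 = 3.1716217973
Denominator 2 − 1 = 1.
Extrapolated: 3.1716217973 / 1 = 3.1716217973
Correction |R − A(h/2)| = 1.641e-01; gap |A(h/2) − A(h)| = 1.641e-01.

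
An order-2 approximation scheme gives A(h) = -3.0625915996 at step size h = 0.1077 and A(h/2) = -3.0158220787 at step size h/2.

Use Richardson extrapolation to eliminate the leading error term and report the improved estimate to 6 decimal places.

Order 2 gives 2^r = 4 and 2^r − 1 = 3.
4×(-3.0158220787) = -12.0632883148; subtract (-3.0625915996) → -9.0006967152
Divide by 2^2 − 1 = 3.
So the Richardson estimate is -3.0002322384.
Correction |R − A(h/2)| = 1.559e-02; gap |A(h/2) − A(h)| = 4.677e-02.

-3.000232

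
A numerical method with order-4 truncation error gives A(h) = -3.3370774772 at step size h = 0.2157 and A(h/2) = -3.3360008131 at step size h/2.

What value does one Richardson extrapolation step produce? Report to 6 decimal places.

Error is O(h^4); halving h shrinks it by 2^4 = 16.
A(h/2) − A(h) = -3.3360008131 − (-3.3370774772) = 0.0010766641
Divide by 2^4 − 1 = 15: 0.0010766641/15 = 0.0000717776
R = A(h/2) + (A(h/2) − A(h))/15 = -3.3360008131 + 0.0000717776 = -3.3359290355

-3.335929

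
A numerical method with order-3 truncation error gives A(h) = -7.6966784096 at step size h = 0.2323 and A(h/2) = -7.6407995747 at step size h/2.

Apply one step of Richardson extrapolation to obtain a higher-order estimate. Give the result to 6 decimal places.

Error is O(h^3); halving h shrinks it by 2^3 = 8.
Numerator 8×A(h/2) − A(h) = 8×(-7.6407995747) − (-7.6966784096) = -53.4297181880
Denominator 8 − 1 = 7.
Extrapolated: (-53.4297181880) / 7 = -7.6328168840
Shift from A(h/2): +0.0079826907.

-7.632817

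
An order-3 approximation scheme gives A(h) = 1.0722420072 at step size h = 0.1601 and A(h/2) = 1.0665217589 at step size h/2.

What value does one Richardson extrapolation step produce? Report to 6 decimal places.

r = 3: numerator weight 8, denominator 7.
8×1.0665217589 = 8.5321740712; subtract 1.0722420072 → 7.4599320640
Divide by 2^3 − 1 = 7.
R = 7.4599320640/7 = 1.0657045806

1.065705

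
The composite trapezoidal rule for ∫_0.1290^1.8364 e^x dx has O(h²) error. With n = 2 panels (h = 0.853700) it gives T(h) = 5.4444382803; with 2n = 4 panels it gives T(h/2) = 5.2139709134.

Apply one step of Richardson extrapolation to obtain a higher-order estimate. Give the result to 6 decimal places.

5.137148

With r = 2 the leading error scales as h^2, so the weight is 2^2 = 4.
4 × 5.2139709134 − 5.4444382803 = 15.4114453733
Divide by 2^2 − 1 = 3.
So the Richardson estimate is 5.1371484578.
Gap between inputs: 2.305e-01; correction applied: −0.0768224556.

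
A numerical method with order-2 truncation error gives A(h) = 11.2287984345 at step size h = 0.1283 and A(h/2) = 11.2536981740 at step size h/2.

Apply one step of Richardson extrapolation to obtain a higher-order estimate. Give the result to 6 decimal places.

Method order is 2; weight 2^2 = 4.
A(h/2) − A(h) = 11.2536981740 − 11.2287984345 = 0.0248997395
Divide by 2^2 − 1 = 3: 0.0248997395/3 = 0.0082999132
R = A(h/2) + (A(h/2) − A(h))/3 = 11.2536981740 + 0.0082999132 = 11.2619980872
Correction |R − A(h/2)| = 8.300e-03; gap |A(h/2) − A(h)| = 2.490e-02.

11.261998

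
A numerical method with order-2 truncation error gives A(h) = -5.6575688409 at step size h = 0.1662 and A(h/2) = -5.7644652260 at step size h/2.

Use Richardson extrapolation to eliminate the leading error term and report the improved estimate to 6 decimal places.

Leading term ∝ h^2; use weight 4 = 2^2.
Numerator 4·A(h/2) − A(h) = 4·(-5.7644652260) − (-5.6575688409) = -17.4002920631
R = (-17.4002920631)/3 = -5.8000973544
Shift from A(h/2): −0.0356321284.

-5.800097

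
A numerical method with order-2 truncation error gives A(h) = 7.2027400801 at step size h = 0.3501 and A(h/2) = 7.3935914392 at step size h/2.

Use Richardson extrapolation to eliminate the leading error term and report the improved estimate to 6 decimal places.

r = 2, so 2^r = 4.
A(h/2) − A(h) = 7.3935914392 − 7.2027400801 = 0.1908513591
Correction (A(h/2) − A(h))/(4 − 1) = 0.1908513591/3 = 0.0636171197
R = 7.3935914392 + 0.0636171197 = 7.4572085589

7.457209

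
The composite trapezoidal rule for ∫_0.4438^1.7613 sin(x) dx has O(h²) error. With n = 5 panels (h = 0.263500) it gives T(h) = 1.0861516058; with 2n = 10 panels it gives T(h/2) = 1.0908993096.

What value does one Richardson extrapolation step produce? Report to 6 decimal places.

1.092482

The method has order 2: 2^2 = 4.
Numerator 4 × A(h/2) − A(h) = 4 × 1.0908993096 − 1.0861516058 = 3.2774456326
3.2774456326 ÷ 3 = 1.0924818775
Correction |R − A(h/2)| = 1.583e-03; gap |A(h/2) − A(h)| = 4.748e-03.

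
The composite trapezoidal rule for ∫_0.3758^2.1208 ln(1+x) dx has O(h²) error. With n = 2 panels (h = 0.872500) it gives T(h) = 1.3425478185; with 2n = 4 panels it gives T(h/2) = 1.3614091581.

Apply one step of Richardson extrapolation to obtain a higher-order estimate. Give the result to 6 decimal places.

1.367696

With r = 2 the leading error scales as h^2, so the weight is 2^2 = 4.
A(h/2) − A(h) = 1.3614091581 − 1.3425478185 = 0.0188613396
Divide by 2^2 − 1 = 3: 0.0188613396/3 = 0.0062871132
R = 1.3614091581 + 0.0062871132 = 1.3676962713
Correction |R − A(h/2)| = 6.287e-03; gap |A(h/2) − A(h)| = 1.886e-02.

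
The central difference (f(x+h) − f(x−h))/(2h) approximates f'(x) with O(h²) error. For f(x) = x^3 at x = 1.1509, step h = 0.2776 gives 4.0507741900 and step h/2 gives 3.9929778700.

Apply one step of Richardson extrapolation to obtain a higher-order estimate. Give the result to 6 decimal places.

Leading term ∝ h^2; use weight 4 = 2^2.
4·3.9929778700 − 4.0507741900 = 11.9211372900
Extrapolated: 11.9211372900 / 3 = 3.9737124300
Gap between inputs: 5.780e-02; correction applied: −0.0192654400.

3.973712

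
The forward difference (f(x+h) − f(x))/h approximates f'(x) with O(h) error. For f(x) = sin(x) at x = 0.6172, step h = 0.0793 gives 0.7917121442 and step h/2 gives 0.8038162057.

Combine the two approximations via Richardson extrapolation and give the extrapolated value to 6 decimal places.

With r = 1 the leading error scales as h^1, so the weight is 2^1 = 2.
A(h/2) − A(h) = 0.8038162057 − 0.7917121442 = 0.0121040615
Divide by 2^1 − 1 = 1: 0.0121040615/1 = 0.0121040615
R = 0.8038162057 + 0.0121040615 = 0.8159202672

0.815920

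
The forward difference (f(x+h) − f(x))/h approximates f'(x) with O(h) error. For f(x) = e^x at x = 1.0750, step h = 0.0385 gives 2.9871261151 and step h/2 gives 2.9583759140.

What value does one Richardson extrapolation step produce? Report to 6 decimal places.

2.929626

Error is O(h^1); halving h shrinks it by 2^1 = 2.
2·2.9583759140 = 5.9167518280; 5.9167518280 − 2.9871261151 = 2.9296257129
Denominator 2 − 1 = 1.
(2·2.9583759140 − 2.9871261151)/(2 − 1) = 2.9296257129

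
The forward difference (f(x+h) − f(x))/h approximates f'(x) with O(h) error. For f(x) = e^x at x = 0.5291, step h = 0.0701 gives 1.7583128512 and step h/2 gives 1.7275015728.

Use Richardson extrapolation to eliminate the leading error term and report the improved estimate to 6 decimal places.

1.696690

r = 1: numerator weight 2, denominator 1.
2*1.7275015728 − 1.7583128512 = 1.6966902944
Denominator 2 − 1 = 1.
Result: 1.6966902944
Shift from A(h/2): −0.0308112784.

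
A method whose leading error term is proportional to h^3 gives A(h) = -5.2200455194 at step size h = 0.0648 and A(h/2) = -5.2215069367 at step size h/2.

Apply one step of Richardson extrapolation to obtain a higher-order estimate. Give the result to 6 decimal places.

-5.221716

Order 3 gives 2^r = 8 and 2^r − 1 = 7.
Numerator 8*A(h/2) − A(h) = 8*(-5.2215069367) − (-5.2200455194) = -36.5520099742
Divide by 2^3 − 1 = 7.
Result: -5.2217157106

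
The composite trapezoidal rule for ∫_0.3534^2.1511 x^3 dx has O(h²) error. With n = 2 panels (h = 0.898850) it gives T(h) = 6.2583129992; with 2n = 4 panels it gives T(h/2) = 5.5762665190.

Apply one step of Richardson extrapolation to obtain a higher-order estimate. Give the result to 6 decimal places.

5.348918

Error is O(h^2); halving h shrinks it by 2^2 = 4.
2^2*A(h/2) = 22.3050660760; minus A(h) gives 16.0467530768.
Extrapolated: 16.0467530768 / 3 = 5.3489176923
Correction |R − A(h/2)| = 2.273e-01; gap |A(h/2) − A(h)| = 6.820e-01.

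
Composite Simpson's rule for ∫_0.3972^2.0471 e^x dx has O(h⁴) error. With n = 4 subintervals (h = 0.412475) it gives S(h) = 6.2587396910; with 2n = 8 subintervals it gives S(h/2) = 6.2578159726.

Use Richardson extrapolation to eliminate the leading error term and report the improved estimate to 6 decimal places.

6.257754

r = 4: numerator weight 16, denominator 15.
Difference of the inputs: 6.2578159726 − 6.2587396910 = -0.0009237184
Correction (A(h/2) − A(h))/(16 − 1) = (-0.0009237184)/15 = -0.0000615812
R = 6.2578159726 − 0.0000615812 = 6.2577543914
Correction |R − A(h/2)| = 6.158e-05; gap |A(h/2) − A(h)| = 9.237e-04.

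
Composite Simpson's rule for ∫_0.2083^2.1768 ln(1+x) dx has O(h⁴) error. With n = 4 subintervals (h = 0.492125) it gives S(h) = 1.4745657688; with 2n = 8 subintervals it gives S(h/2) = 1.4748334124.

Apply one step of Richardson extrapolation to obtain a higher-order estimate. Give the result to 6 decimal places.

r = 4, so 2^r = 16.
16×1.4748334124 − 1.4745657688 = 22.1227688296
22.1227688296 ÷ 15 = 1.4748512553
Gap between inputs: 2.676e-04; correction applied: +0.0000178429.

1.474851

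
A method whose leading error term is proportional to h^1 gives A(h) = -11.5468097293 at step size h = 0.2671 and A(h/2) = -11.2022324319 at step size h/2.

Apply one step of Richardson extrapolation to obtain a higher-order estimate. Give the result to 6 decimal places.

Method order is 1; weight 2^1 = 2.
Numerator 2 × A(h/2) − A(h) = 2 × (-11.2022324319) − (-11.5468097293) = -10.8576551345
Extrapolated: (-10.8576551345) / 1 = -10.8576551345

-10.857655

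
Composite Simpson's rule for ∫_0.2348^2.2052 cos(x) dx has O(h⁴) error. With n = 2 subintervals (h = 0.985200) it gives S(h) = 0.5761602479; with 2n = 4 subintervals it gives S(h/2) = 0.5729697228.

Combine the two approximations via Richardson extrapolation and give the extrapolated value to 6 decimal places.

0.572757

r = 4: numerator weight 16, denominator 15.
2^4 × A(h/2) = 9.1675155648; minus A(h) gives 8.5913553169.
Divide by 2^4 − 1 = 15.
So the Richardson estimate is 0.5727570211.
Gap between inputs: 3.191e-03; correction applied: −0.0002127017.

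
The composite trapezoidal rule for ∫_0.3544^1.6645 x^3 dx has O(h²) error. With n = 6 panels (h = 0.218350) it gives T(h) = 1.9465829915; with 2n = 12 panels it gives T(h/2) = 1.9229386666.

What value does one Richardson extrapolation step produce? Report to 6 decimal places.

1.915057

Leading term ∝ h^2; use weight 4 = 2^2.
4×1.9229386666 − 1.9465829915 = 5.7451716749
Divide by 2^2 − 1 = 3.
So the Richardson estimate is 1.9150572250.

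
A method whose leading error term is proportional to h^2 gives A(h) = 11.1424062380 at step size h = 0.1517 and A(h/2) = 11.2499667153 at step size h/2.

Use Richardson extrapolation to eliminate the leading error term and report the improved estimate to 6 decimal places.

r = 2, so 2^r = 4.
4×11.2499667153 = 44.9998668612; 44.9998668612 − 11.1424062380 = 33.8574606232
Divide by 2^2 − 1 = 3.
So the Richardson estimate is 11.2858202077.
Gap between inputs: 1.076e-01; correction applied: +0.0358534924.

11.285820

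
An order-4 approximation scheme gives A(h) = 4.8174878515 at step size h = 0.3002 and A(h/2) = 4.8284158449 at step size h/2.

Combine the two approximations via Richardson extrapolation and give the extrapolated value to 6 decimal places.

r = 4: numerator weight 16, denominator 15.
Difference of the inputs: 4.8284158449 − 4.8174878515 = 0.0109279934
Correction (A(h/2) − A(h))/(16 − 1) = 0.0109279934/15 = 0.0007285329
R = 4.8284158449 + 0.0007285329 = 4.8291443778
Correction |R − A(h/2)| = 7.285e-04; gap |A(h/2) − A(h)| = 1.093e-02.

4.829144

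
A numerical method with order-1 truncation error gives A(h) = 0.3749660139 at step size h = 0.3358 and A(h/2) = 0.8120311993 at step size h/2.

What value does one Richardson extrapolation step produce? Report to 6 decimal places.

Error is O(h^1); halving h shrinks it by 2^1 = 2.
Weighted: 1.6240623986 − 0.3749660139 = 1.2490963847
Denominator 2 − 1 = 1.
Extrapolated: 1.2490963847 / 1 = 1.2490963847
Gap between inputs: 4.371e-01; correction applied: +0.4370651854.

1.249096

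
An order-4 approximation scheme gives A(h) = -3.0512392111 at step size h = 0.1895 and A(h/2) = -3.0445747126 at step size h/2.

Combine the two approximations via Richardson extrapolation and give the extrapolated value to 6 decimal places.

Error is O(h^4); halving h shrinks it by 2^4 = 16.
A(h/2) − A(h) = -3.0445747126 − (-3.0512392111) = 0.0066644985
Correction (A(h/2) − A(h))/(16 − 1) = 0.0066644985/15 = 0.0004442999
R = A(h/2) + (A(h/2) − A(h))/15 = -3.0445747126 + 0.0004442999 = -3.0441304127

-3.044130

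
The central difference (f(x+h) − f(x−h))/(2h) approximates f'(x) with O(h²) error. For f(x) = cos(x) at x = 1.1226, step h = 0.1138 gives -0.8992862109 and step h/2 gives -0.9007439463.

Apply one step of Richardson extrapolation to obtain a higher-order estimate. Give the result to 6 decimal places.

Error is O(h^2); halving h shrinks it by 2^2 = 4.
Numerator 4·A(h/2) − A(h) = 4·(-0.9007439463) − (-0.8992862109) = -2.7036895743
Denominator 4 − 1 = 3.
So the Richardson estimate is -0.9012298581.
Gap between inputs: 1.458e-03; correction applied: −0.0004859118.

-0.901230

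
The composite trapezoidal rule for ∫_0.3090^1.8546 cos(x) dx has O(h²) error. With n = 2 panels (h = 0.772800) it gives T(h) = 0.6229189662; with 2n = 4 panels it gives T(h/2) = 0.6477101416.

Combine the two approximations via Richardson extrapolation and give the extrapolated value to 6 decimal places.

r = 2: numerator weight 4, denominator 3.
Numerator 4×A(h/2) − A(h) = 4×0.6477101416 − 0.6229189662 = 1.9679216002
Extrapolated: 1.9679216002 / 3 = 0.6559738667
Shift from A(h/2): +0.0082637251.

0.655974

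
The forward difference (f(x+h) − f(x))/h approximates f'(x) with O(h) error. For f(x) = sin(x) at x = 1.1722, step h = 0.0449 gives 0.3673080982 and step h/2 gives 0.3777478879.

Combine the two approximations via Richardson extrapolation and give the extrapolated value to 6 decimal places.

0.388188

Leading term ∝ h^1; use weight 2 = 2^1.
2*0.3777478879 = 0.7554957758; 0.7554957758 − 0.3673080982 = 0.3881876776
Divide by 2^1 − 1 = 1.
(2*0.3777478879 − 0.3673080982)/(2 − 1) = 0.3881876776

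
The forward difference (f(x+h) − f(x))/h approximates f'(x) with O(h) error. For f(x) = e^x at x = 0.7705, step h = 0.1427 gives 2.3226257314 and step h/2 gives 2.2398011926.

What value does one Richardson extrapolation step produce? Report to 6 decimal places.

2.156977

Error is O(h^1); halving h shrinks it by 2^1 = 2.
Difference of the inputs: 2.2398011926 − 2.3226257314 = -0.0828245388
Correction (A(h/2) − A(h))/(2 − 1) = (-0.0828245388)/1 = -0.0828245388
R = 2.2398011926 − 0.0828245388 = 2.1569766538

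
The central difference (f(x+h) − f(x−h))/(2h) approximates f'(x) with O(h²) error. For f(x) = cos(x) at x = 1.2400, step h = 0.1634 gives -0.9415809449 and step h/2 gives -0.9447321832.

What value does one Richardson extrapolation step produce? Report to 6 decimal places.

-0.945783

r = 2: numerator weight 4, denominator 3.
4×(-0.9447321832) = -3.7789287328; (-3.7789287328) − (-0.9415809449) = -2.8373477879
Denominator 4 − 1 = 3.
Result: -0.9457825960
Gap between inputs: 3.151e-03; correction applied: −0.0010504128.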